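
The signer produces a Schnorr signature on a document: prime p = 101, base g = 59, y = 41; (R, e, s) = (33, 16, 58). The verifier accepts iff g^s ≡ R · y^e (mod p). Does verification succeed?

g^s mod p:
59^2 = 3481 ≡ 47
59^4 ≡ 47^2 = 2209 ≡ 88
59^8 ≡ 88^2 = 7744 ≡ 68
59^16 ≡ 68^2 = 4624 ≡ 79
59^32 ≡ 79^2 = 6241 ≡ 80
58 = 32 + 16 + 8 + 2, so 59^58 ≡ 80·79·68·47 ≡ 33 (mod 101)
R · y^e mod p:
41^2 = 1681 ≡ 65
41^4 ≡ 65^2 = 4225 ≡ 84
41^8 ≡ 84^2 = 7056 ≡ 87
41^16 ≡ 87^2 = 7569 ≡ 95
33·95 = 3135 ≡ 4 (mod 101)
33 ≠ 4; the check fails.

fails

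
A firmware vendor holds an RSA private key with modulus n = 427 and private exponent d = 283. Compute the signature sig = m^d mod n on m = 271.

285

m^2 ≡ 271^2 = 73441 ≡ 424
m^4 ≡ 424^2 = 179776 ≡ 9
m^8 ≡ 9^2 = 81
m^16 ≡ 81^2 = 6561 ≡ 156
m^32 ≡ 156^2 = 24336 ≡ 424
m^64 ≡ 424^2 = 179776 ≡ 9
m^128 ≡ 9^2 = 81
m^256 ≡ 81^2 = 6561 ≡ 156
283 = 256 + 16 + 8 + 2 + 1, so m^283 ≡ 156·156·81·424·271 ≡ 285 (mod 427)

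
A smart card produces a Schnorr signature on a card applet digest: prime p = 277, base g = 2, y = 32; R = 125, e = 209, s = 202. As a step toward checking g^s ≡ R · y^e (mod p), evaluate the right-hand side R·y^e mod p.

32^209 mod 277 = 54
R · y^e ≡ 125·54 = 6750 ≡ 102 (mod 277)

102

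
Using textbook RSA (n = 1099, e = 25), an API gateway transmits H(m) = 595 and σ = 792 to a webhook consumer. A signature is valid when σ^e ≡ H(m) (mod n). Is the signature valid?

invalid

σ^2 ≡ 792^2 = 627264 ≡ 834
σ^4 ≡ 834^2 = 695556 ≡ 988
σ^8 ≡ 988^2 = 976144 ≡ 232
σ^16 ≡ 232^2 = 53824 ≡ 1072
25 = 16 + 8 + 1, so σ^25 ≡ 1072·232·792 ≡ 897 (mod 1099)
897 ≠ 595, so verification fails.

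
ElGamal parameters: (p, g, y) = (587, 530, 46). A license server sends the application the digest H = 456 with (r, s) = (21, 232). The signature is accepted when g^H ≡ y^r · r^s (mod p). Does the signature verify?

verifies

Left side g^H mod p:
530^2 = 280900 ≡ 314
530^4 ≡ 314^2 = 98596 ≡ 567
530^8 ≡ 567^2 = 321489 ≡ 400
530^16 ≡ 400^2 = 160000 ≡ 336
530^32 ≡ 336^2 = 112896 ≡ 192
530^64 ≡ 192^2 = 36864 ≡ 470
530^128 ≡ 470^2 = 220900 ≡ 188
530^256 ≡ 188^2 = 35344 ≡ 124
456 = 256 + 128 + 64 + 8, so 530^456 ≡ 124·188·470·400 ≡ 122 (mod 587)
Right side y^r · r^s mod p:
46^2 = 2116 ≡ 355
46^4 ≡ 355^2 = 126025 ≡ 407
46^8 ≡ 407^2 = 165649 ≡ 115
46^16 ≡ 115^2 = 13225 ≡ 311
21 = 16 + 4 + 1, so 46^21 ≡ 311·407·46 ≡ 89 (mod 587)
21^2 = 441
21^4 ≡ 441^2 = 194481 ≡ 184
21^8 ≡ 184^2 = 33856 ≡ 397
21^16 ≡ 397^2 = 157609 ≡ 293
21^32 ≡ 293^2 = 85849 ≡ 147
21^64 ≡ 147^2 = 21609 ≡ 477
21^128 ≡ 477^2 = 227529 ≡ 360
232 = 128 + 64 + 32 + 8, so 21^232 ≡ 360·477·147·397 ≡ 252 (mod 587)
89·252 = 22428 ≡ 122 (mod 587)
122 ≡ 122 (mod 587), so the signature is genuine.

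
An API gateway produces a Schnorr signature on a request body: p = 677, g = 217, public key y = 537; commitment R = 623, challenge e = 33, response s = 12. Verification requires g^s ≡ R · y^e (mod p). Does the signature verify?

g^s mod p:
217^12 mod 677 = 169
R · y^e mod p:
537^33 mod 677 = 210
623·210 = 130830 ≡ 169 (mod 677)
169 ≡ 169 (mod 677); signature holds.

verifies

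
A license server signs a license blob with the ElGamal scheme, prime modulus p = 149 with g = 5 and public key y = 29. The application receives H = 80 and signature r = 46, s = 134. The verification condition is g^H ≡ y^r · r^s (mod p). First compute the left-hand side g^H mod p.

129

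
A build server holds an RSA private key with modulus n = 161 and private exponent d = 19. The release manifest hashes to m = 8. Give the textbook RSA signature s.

50

m^2 ≡ 8^2 = 64
m^4 ≡ 64^2 = 4096 ≡ 71
m^8 ≡ 71^2 = 5041 ≡ 50
m^16 ≡ 50^2 = 2500 ≡ 85
19 = 16 + 2 + 1, so m^19 ≡ 85·64·8 ≡ 50 (mod 161)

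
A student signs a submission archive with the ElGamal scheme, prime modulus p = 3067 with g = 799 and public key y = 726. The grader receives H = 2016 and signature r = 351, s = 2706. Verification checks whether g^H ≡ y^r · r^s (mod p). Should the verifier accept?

reject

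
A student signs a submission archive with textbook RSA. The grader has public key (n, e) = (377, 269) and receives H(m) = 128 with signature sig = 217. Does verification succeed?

Squares mod 377: sig^1≡217, sig^2≡341, sig^4≡165, sig^8≡81, sig^16≡152, sig^32≡107, sig^64≡139, sig^128≡94, sig^256≡165
269 = 256 + 8 + 4 + 1, so sig^269 ≡ 165·81·165·217 ≡ 185 (mod 377)
sig^269 mod 377 = 185, but H(m) = 128.

fails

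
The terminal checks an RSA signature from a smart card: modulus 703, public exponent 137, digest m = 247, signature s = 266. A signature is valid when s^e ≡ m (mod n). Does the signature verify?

Squares mod 703: s^1≡266, s^2≡456, s^4≡551, s^8≡608, s^16≡589, s^32≡342, s^64≡266, s^128≡456
137 = 128 + 8 + 1, so s^137 ≡ 456·608·266 ≡ 456 (mod 703)
456 ≠ 247, so verification fails.

does not verify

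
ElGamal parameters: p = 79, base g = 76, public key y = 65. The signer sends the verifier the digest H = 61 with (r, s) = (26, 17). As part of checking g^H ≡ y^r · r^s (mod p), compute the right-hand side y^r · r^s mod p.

65^2 = 4225 ≡ 38
65^4 ≡ 38^2 = 1444 ≡ 22
65^8 ≡ 22^2 = 484 ≡ 10
65^16 ≡ 10^2 = 100 ≡ 21
26 = 16 + 8 + 2, so 65^26 ≡ 21·10·38 ≡ 1 (mod 79)
26^2 = 676 ≡ 44
26^4 ≡ 44^2 = 1936 ≡ 40
26^8 ≡ 40^2 = 1600 ≡ 20
26^16 ≡ 20^2 = 400 ≡ 5
17 = 16 + 1, so 26^17 ≡ 5·26 ≡ 51 (mod 79)
y^r · r^s ≡ 1·51 = 51 ≡ 51 (mod 79)

51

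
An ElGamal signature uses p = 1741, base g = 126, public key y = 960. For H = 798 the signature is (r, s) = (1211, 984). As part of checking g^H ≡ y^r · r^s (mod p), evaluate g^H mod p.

Squares mod 1741: 126^1≡126, 126^2≡207, 126^4≡1065, 126^8≡834, 126^16≡897, 126^32≡267, 126^64≡1649, 126^128≡1500, 126^256≡628, 126^512≡918
798 = 512 + 256 + 16 + 8 + 4 + 2, so 126^798 ≡ 918·628·897·834·1065·207 ≡ 351 (mod 1741)

351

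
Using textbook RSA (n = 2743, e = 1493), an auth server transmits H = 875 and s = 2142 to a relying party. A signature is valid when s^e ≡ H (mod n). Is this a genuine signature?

s^2 ≡ 2142^2 = 4588164 ≡ 1868
s^4 ≡ 1868^2 = 3489424 ≡ 328
s^8 ≡ 328^2 = 107584 ≡ 607
s^16 ≡ 607^2 = 368449 ≡ 887
s^32 ≡ 887^2 = 786769 ≡ 2271
s^64 ≡ 2271^2 = 5157441 ≡ 601
s^128 ≡ 601^2 = 361201 ≡ 1868
s^256 ≡ 1868^2 = 3489424 ≡ 328
s^512 ≡ 328^2 = 107584 ≡ 607
s^1024 ≡ 607^2 = 368449 ≡ 887
1493 = 1024 + 256 + 128 + 64 + 16 + 4 + 1, so s^1493 ≡ 887·328·1868·601·887·328·2142 ≡ 875 (mod 2743)
875 = H, so the signature checks out.

genuine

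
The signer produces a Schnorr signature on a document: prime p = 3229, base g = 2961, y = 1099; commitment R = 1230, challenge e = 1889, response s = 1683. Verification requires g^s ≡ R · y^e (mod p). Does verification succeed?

passes

g^s mod p:
Squares mod 3229: 2961^1≡2961, 2961^2≡786, 2961^4≡1057, 2961^8≡15, 2961^16≡225, 2961^32≡2190, 2961^64≡1035, 2961^128≡2426, 2961^256≡2238, 2961^512≡465, 2961^1024≡3111
1683 = 1024 + 512 + 128 + 16 + 2 + 1, so 2961^1683 ≡ 3111·465·2426·225·786·2961 ≡ 689 (mod 3229)
R · y^e mod p:
Squares mod 3229: 1099^1≡1099, 1099^2≡155, 1099^4≡1422, 1099^8≡730, 1099^16≡115, 1099^32≡309, 1099^64≡1840, 1099^128≡1608, 1099^256≡2464, 1099^512≡776, 1099^1024≡1582
1889 = 1024 + 512 + 256 + 64 + 32 + 1, so 1099^1889 ≡ 1582·776·2464·1840·309·1099 ≡ 838 (mod 3229)
1230·838 = 1030740 ≡ 689 (mod 3229)
689 ≡ 689 (mod 3229); signature holds.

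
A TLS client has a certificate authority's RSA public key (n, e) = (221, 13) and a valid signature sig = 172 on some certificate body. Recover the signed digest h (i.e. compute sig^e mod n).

Squares mod 221: sig^1≡172, sig^2≡191, sig^4≡16, sig^8≡35
13 = 8 + 4 + 1, so sig^13 ≡ 35·16·172 ≡ 185 (mod 221)

185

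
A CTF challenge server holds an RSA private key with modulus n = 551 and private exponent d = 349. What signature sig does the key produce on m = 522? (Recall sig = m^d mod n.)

232

m^349 mod 551 = 232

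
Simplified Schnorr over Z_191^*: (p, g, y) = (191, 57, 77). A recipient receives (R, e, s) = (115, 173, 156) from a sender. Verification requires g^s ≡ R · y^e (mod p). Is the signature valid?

g^s mod p:
57^2 = 3249 ≡ 2
57^4 ≡ 2^2 = 4
57^8 ≡ 4^2 = 16
57^16 ≡ 16^2 = 256 ≡ 65
57^32 ≡ 65^2 = 4225 ≡ 23
57^64 ≡ 23^2 = 529 ≡ 147
57^128 ≡ 147^2 = 21609 ≡ 26
156 = 128 + 16 + 8 + 4, so 57^156 ≡ 26·65·16·4 ≡ 54 (mod 191)
R · y^e mod p:
77^2 = 5929 ≡ 8
77^4 ≡ 8^2 = 64
77^8 ≡ 64^2 = 4096 ≡ 85
77^16 ≡ 85^2 = 7225 ≡ 158
77^32 ≡ 158^2 = 24964 ≡ 134
77^64 ≡ 134^2 = 17956 ≡ 2
77^128 ≡ 2^2 = 4
173 = 128 + 32 + 8 + 4 + 1, so 77^173 ≡ 4·134·85·64·77 ≡ 135 (mod 191)
115·135 = 15525 ≡ 54 (mod 191)
54 ≡ 54 (mod 191); signature holds.

valid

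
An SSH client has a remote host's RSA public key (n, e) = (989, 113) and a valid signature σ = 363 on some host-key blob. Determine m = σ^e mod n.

σ^2 ≡ 363^2 = 131769 ≡ 232
σ^4 ≡ 232^2 = 53824 ≡ 418
σ^8 ≡ 418^2 = 174724 ≡ 660
σ^16 ≡ 660^2 = 435600 ≡ 440
σ^32 ≡ 440^2 = 193600 ≡ 745
σ^64 ≡ 745^2 = 555025 ≡ 196
113 = 64 + 32 + 16 + 1, so σ^113 ≡ 196·745·440·363 ≡ 243 (mod 989)

243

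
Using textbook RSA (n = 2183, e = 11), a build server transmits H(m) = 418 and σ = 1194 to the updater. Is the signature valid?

σ^2 ≡ 1194^2 = 1425636 ≡ 137
σ^4 ≡ 137^2 = 18769 ≡ 1305
σ^8 ≡ 1305^2 = 1703025 ≡ 285
11 = 8 + 2 + 1, so σ^11 ≡ 285·137·1194 ≡ 1765 (mod 2183)
1765 ≠ 418, so verification fails.

invalid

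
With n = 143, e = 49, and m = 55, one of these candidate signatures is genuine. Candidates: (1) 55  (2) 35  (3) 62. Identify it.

1

Candidate 1: Squares mod 143: 55^1≡55, 55^2≡22, 55^4≡55, 55^8≡22, 55^16≡55, 55^32≡22; 49 = 32 + 16 + 1, so 55^49 ≡ 22·55·55 ≡ 55 (mod 143)
  → matches m = 55
Candidate 2: Squares mod 143: 35^1≡35, 35^2≡81, 35^4≡126, 35^8≡3, 35^16≡9, 35^32≡81; 49 = 32 + 16 + 1, so 35^49 ≡ 81·9·35 ≡ 61 (mod 143)
Candidate 3: Squares mod 143: 62^1≡62, 62^2≡126, 62^4≡3, 62^8≡9, 62^16≡81, 62^32≡126; 49 = 32 + 16 + 1, so 62^49 ≡ 126·81·62 ≡ 140 (mod 143)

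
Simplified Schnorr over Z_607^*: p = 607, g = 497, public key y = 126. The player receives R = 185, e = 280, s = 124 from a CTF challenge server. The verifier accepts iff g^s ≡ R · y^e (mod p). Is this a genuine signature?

g^s mod p:
497^124 mod 607 = 11
R · y^e mod p:
126^280 mod 607 = 548
185·548 = 101380 ≡ 11 (mod 607)
11 ≡ 11 (mod 607); signature holds.

genuine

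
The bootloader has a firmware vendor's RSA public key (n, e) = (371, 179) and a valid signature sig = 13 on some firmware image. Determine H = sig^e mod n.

307

Squares mod 371: sig^1≡13, sig^2≡169, sig^4≡365, sig^8≡36, sig^16≡183, sig^32≡99, sig^64≡155, sig^128≡281
179 = 128 + 32 + 16 + 2 + 1, so sig^179 ≡ 281·99·183·169·13 ≡ 307 (mod 371)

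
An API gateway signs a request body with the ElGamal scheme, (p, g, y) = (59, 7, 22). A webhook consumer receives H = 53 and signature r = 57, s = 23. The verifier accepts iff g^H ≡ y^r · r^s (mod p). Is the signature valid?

valid

Left side g^H mod p:
7^2 = 49
7^4 ≡ 49^2 = 2401 ≡ 41
7^8 ≡ 41^2 = 1681 ≡ 29
7^16 ≡ 29^2 = 841 ≡ 15
7^32 ≡ 15^2 = 225 ≡ 48
53 = 32 + 16 + 4 + 1, so 7^53 ≡ 48·15·41·7 ≡ 22 (mod 59)
Right side y^r · r^s mod p:
22^2 = 484 ≡ 12
22^4 ≡ 12^2 = 144 ≡ 26
22^8 ≡ 26^2 = 676 ≡ 27
22^16 ≡ 27^2 = 729 ≡ 21
22^32 ≡ 21^2 = 441 ≡ 28
57 = 32 + 16 + 8 + 1, so 22^57 ≡ 28·21·27·22 ≡ 51 (mod 59)
57^2 = 3249 ≡ 4
57^4 ≡ 4^2 = 16
57^8 ≡ 16^2 = 256 ≡ 20
57^16 ≡ 20^2 = 400 ≡ 46
23 = 16 + 4 + 2 + 1, so 57^23 ≡ 46·16·4·57 ≡ 12 (mod 59)
51·12 = 612 ≡ 22 (mod 59)
22 ≡ 22 (mod 59), so the signature is genuine.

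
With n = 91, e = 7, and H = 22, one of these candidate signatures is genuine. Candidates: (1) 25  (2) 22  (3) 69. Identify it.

2

Candidate 1: 25^7 mod 91 = 25
Candidate 2: 22^7 mod 91 = 22
  → matches H = 22
Candidate 3: 69^7 mod 91 = 69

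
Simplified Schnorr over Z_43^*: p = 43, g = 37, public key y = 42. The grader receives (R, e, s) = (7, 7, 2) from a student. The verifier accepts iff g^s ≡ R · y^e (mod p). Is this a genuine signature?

g^s mod p:
37^2 = 1369 ≡ 36
R · y^e mod p:
42^2 = 1764 ≡ 1
42^4 ≡ 1^2 = 1
7 = 4 + 2 + 1, so 42^7 ≡ 1·1·42 ≡ 42 (mod 43)
7·42 = 294 ≡ 36 (mod 43)
36 ≡ 36 (mod 43); signature holds.

genuine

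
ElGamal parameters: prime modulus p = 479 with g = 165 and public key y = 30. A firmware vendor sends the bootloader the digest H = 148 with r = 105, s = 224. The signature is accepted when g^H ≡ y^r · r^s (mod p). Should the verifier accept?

reject

Left side g^H mod p:
165^2 = 27225 ≡ 401
165^4 ≡ 401^2 = 160801 ≡ 336
165^8 ≡ 336^2 = 112896 ≡ 331
165^16 ≡ 331^2 = 109561 ≡ 349
165^32 ≡ 349^2 = 121801 ≡ 135
165^64 ≡ 135^2 = 18225 ≡ 23
165^128 ≡ 23^2 = 529 ≡ 50
148 = 128 + 16 + 4, so 165^148 ≡ 50·349·336 ≡ 240 (mod 479)
Right side y^r · r^s mod p:
30^2 = 900 ≡ 421
30^4 ≡ 421^2 = 177241 ≡ 11
30^8 ≡ 11^2 = 121
30^16 ≡ 121^2 = 14641 ≡ 271
30^32 ≡ 271^2 = 73441 ≡ 154
30^64 ≡ 154^2 = 23716 ≡ 245
105 = 64 + 32 + 8 + 1, so 30^105 ≡ 245·154·121·30 ≡ 388 (mod 479)
105^2 = 11025 ≡ 8
105^4 ≡ 8^2 = 64
105^8 ≡ 64^2 = 4096 ≡ 264
105^16 ≡ 264^2 = 69696 ≡ 241
105^32 ≡ 241^2 = 58081 ≡ 122
105^64 ≡ 122^2 = 14884 ≡ 35
105^128 ≡ 35^2 = 1225 ≡ 267
224 = 128 + 64 + 32, so 105^224 ≡ 267·35·122 ≡ 70 (mod 479)
388·70 = 27160 ≡ 336 (mod 479)
240 ≠ 336, so verification fails.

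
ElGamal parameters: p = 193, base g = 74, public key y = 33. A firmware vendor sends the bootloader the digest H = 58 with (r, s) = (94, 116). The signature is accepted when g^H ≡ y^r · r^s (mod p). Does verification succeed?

Left side g^H mod p:
Squares mod 193: 74^1≡74, 74^2≡72, 74^4≡166, 74^8≡150, 74^16≡112, 74^32≡192
58 = 32 + 16 + 8 + 2, so 74^58 ≡ 192·112·150·72 ≡ 124 (mod 193)
Right side y^r · r^s mod p:
Squares mod 193: 33^1≡33, 33^2≡124, 33^4≡129, 33^8≡43, 33^16≡112, 33^32≡192, 33^64≡1
94 = 64 + 16 + 8 + 4 + 2, so 33^94 ≡ 1·112·43·129·124 ≡ 14 (mod 193)
Squares mod 193: 94^1≡94, 94^2≡151, 94^4≡27, 94^8≡150, 94^16≡112, 94^32≡192, 94^64≡1
116 = 64 + 32 + 16 + 4, so 94^116 ≡ 1·192·112·27 ≡ 64 (mod 193)
14·64 = 896 ≡ 124 (mod 193)
124 ≡ 124 (mod 193), so the signature is genuine.

passes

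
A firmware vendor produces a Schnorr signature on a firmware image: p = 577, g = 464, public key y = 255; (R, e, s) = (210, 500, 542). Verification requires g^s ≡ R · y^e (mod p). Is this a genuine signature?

g^s mod p:
464^542 mod 577 = 318
R · y^e mod p:
255^500 mod 577 = 18
210·18 = 3780 ≡ 318 (mod 577)
318 ≡ 318 (mod 577); signature holds.

genuine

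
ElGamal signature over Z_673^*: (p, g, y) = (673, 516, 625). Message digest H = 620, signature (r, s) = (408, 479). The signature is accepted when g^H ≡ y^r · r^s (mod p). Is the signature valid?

invalid

Left side g^H mod p:
516^2 = 266256 ≡ 421
516^4 ≡ 421^2 = 177241 ≡ 242
516^8 ≡ 242^2 = 58564 ≡ 13
516^16 ≡ 13^2 = 169
516^32 ≡ 169^2 = 28561 ≡ 295
516^64 ≡ 295^2 = 87025 ≡ 208
516^128 ≡ 208^2 = 43264 ≡ 192
516^256 ≡ 192^2 = 36864 ≡ 522
516^512 ≡ 522^2 = 272484 ≡ 592
620 = 512 + 64 + 32 + 8 + 4, so 516^620 ≡ 592·208·295·13·242 ≡ 604 (mod 673)
Right side y^r · r^s mod p:
625^2 = 390625 ≡ 285
625^4 ≡ 285^2 = 81225 ≡ 465
625^8 ≡ 465^2 = 216225 ≡ 192
625^16 ≡ 192^2 = 36864 ≡ 522
625^32 ≡ 522^2 = 272484 ≡ 592
625^64 ≡ 592^2 = 350464 ≡ 504
625^128 ≡ 504^2 = 254016 ≡ 295
625^256 ≡ 295^2 = 87025 ≡ 208
408 = 256 + 128 + 16 + 8, so 625^408 ≡ 208·295·522·192 ≡ 529 (mod 673)
408^2 = 166464 ≡ 233
408^4 ≡ 233^2 = 54289 ≡ 449
408^8 ≡ 449^2 = 201601 ≡ 374
408^16 ≡ 374^2 = 139876 ≡ 565
408^32 ≡ 565^2 = 319225 ≡ 223
408^64 ≡ 223^2 = 49729 ≡ 600
408^128 ≡ 600^2 = 360000 ≡ 618
408^256 ≡ 618^2 = 381924 ≡ 333
479 = 256 + 128 + 64 + 16 + 8 + 4 + 2 + 1, so 408^479 ≡ 333·618·600·565·374·449·233·408 ≡ 124 (mod 673)
529·124 = 65596 ≡ 315 (mod 673)
604 ≠ 315, so verification fails.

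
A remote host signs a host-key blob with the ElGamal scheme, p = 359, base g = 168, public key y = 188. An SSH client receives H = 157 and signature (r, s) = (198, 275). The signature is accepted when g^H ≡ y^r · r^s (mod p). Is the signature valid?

invalid

Left side g^H mod p:
168^2 = 28224 ≡ 222
168^4 ≡ 222^2 = 49284 ≡ 101
168^8 ≡ 101^2 = 10201 ≡ 149
168^16 ≡ 149^2 = 22201 ≡ 302
168^32 ≡ 302^2 = 91204 ≡ 18
168^64 ≡ 18^2 = 324
168^128 ≡ 324^2 = 104976 ≡ 148
157 = 128 + 16 + 8 + 4 + 1, so 168^157 ≡ 148·302·149·101·168 ≡ 77 (mod 359)
Right side y^r · r^s mod p:
188^2 = 35344 ≡ 162
188^4 ≡ 162^2 = 26244 ≡ 37
188^8 ≡ 37^2 = 1369 ≡ 292
188^16 ≡ 292^2 = 85264 ≡ 181
188^32 ≡ 181^2 = 32761 ≡ 92
188^64 ≡ 92^2 = 8464 ≡ 207
188^128 ≡ 207^2 = 42849 ≡ 128
198 = 128 + 64 + 4 + 2, so 188^198 ≡ 128·207·37·162 ≡ 91 (mod 359)
198^2 = 39204 ≡ 73
198^4 ≡ 73^2 = 5329 ≡ 303
198^8 ≡ 303^2 = 91809 ≡ 264
198^16 ≡ 264^2 = 69696 ≡ 50
198^32 ≡ 50^2 = 2500 ≡ 346
198^64 ≡ 346^2 = 119716 ≡ 169
198^128 ≡ 169^2 = 28561 ≡ 200
198^256 ≡ 200^2 = 40000 ≡ 151
275 = 256 + 16 + 2 + 1, so 198^275 ≡ 151·50·73·198 ≡ 316 (mod 359)
91·316 = 28756 ≡ 36 (mod 359)
77 ≠ 36, so verification fails.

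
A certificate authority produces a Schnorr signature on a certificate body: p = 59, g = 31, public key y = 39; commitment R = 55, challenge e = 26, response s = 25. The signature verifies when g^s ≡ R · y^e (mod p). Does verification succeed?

g^s mod p:
Squares mod 59: 31^1≡31, 31^2≡17, 31^4≡53, 31^8≡36, 31^16≡57
25 = 16 + 8 + 1, so 31^25 ≡ 57·36·31 ≡ 10 (mod 59)
R · y^e mod p:
Squares mod 59: 39^1≡39, 39^2≡46, 39^4≡51, 39^8≡5, 39^16≡25
26 = 16 + 8 + 2, so 39^26 ≡ 25·5·46 ≡ 27 (mod 59)
55·27 = 1485 ≡ 10 (mod 59)
10 ≡ 10 (mod 59); signature holds.

passes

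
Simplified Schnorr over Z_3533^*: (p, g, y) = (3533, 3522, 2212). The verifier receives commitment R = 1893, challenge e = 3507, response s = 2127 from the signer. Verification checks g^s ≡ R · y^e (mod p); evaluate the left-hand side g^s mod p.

Squares mod 3533: 3522^1≡3522, 3522^2≡121, 3522^4≡509, 3522^8≡1172, 3522^16≡2780, 3522^32≡1729, 3522^64≡523, 3522^128≡1488, 3522^256≡2486, 3522^512≡979, 3522^1024≡998, 3522^2048≡3231
2127 = 2048 + 64 + 8 + 4 + 2 + 1, so 3522^2127 ≡ 3231·523·1172·509·121·3522 ≡ 1749 (mod 3533)

1749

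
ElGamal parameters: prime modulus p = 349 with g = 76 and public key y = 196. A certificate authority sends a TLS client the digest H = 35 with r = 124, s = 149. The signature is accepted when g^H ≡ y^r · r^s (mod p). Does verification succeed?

Left side g^H mod p:
Squares mod 349: 76^1≡76, 76^2≡192, 76^4≡219, 76^8≡148, 76^16≡266, 76^32≡258
35 = 32 + 2 + 1, so 76^35 ≡ 258·192·76 ≡ 73 (mod 349)
Right side y^r · r^s mod p:
Squares mod 349: 196^1≡196, 196^2≡26, 196^4≡327, 196^8≡135, 196^16≡77, 196^32≡345, 196^64≡16
124 = 64 + 32 + 16 + 8 + 4, so 196^124 ≡ 16·345·77·135·327 ≡ 147 (mod 349)
Squares mod 349: 124^1≡124, 124^2≡20, 124^4≡51, 124^8≡158, 124^16≡185, 124^32≡23, 124^64≡180, 124^128≡292
149 = 128 + 16 + 4 + 1, so 124^149 ≡ 292·185·51·124 ≡ 340 (mod 349)
147·340 = 49980 ≡ 73 (mod 349)
73 ≡ 73 (mod 349), so the signature is genuine.

passes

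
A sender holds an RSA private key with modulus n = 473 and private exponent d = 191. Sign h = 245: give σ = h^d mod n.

3

h^2 ≡ 245^2 = 60025 ≡ 427
h^4 ≡ 427^2 = 182329 ≡ 224
h^8 ≡ 224^2 = 50176 ≡ 38
h^16 ≡ 38^2 = 1444 ≡ 25
h^32 ≡ 25^2 = 625 ≡ 152
h^64 ≡ 152^2 = 23104 ≡ 400
h^128 ≡ 400^2 = 160000 ≡ 126
191 = 128 + 32 + 16 + 8 + 4 + 2 + 1, so h^191 ≡ 126·152·25·38·224·427·245 ≡ 3 (mod 473)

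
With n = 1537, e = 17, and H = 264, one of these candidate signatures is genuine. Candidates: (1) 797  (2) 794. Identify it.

Candidate 1: 797^17 mod 1537 = 533
Candidate 2: 794^17 mod 1537 = 264
  → matches H = 264

2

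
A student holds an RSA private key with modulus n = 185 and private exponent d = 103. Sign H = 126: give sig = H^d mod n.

91

H^103 mod 185 = 91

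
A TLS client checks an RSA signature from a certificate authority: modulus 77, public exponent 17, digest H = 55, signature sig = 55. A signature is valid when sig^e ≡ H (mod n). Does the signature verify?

verifies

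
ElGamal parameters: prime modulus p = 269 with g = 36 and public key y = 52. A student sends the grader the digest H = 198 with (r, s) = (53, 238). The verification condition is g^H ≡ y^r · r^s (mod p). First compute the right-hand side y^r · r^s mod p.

Squares mod 269: 52^1≡52, 52^2≡14, 52^4≡196, 52^8≡218, 52^16≡180, 52^32≡120
53 = 32 + 16 + 4 + 1, so 52^53 ≡ 120·180·196·52 ≡ 21 (mod 269)
Squares mod 269: 53^1≡53, 53^2≡119, 53^4≡173, 53^8≡70, 53^16≡58, 53^32≡136, 53^64≡204, 53^128≡190
238 = 128 + 64 + 32 + 8 + 4 + 2, so 53^238 ≡ 190·204·136·70·173·119 ≡ 169 (mod 269)
y^r · r^s ≡ 21·169 = 3549 ≡ 52 (mod 269)

52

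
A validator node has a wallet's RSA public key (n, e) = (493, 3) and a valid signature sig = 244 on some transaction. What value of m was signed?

46

sig^2 ≡ 244^2 = 59536 ≡ 376
3 = 2 + 1, so sig^3 ≡ 376·244 ≡ 46 (mod 493)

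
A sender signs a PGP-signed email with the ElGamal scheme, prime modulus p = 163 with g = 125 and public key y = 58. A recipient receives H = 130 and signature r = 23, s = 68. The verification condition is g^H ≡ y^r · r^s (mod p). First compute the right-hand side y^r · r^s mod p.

40

58^2 = 3364 ≡ 104
58^4 ≡ 104^2 = 10816 ≡ 58
58^8 ≡ 58^2 = 3364 ≡ 104
58^16 ≡ 104^2 = 10816 ≡ 58
23 = 16 + 4 + 2 + 1, so 58^23 ≡ 58·58·104·58 ≡ 104 (mod 163)
23^2 = 529 ≡ 40
23^4 ≡ 40^2 = 1600 ≡ 133
23^8 ≡ 133^2 = 17689 ≡ 85
23^16 ≡ 85^2 = 7225 ≡ 53
23^32 ≡ 53^2 = 2809 ≡ 38
23^64 ≡ 38^2 = 1444 ≡ 140
68 = 64 + 4, so 23^68 ≡ 140·133 ≡ 38 (mod 163)
y^r · r^s ≡ 104·38 = 3952 ≡ 40 (mod 163)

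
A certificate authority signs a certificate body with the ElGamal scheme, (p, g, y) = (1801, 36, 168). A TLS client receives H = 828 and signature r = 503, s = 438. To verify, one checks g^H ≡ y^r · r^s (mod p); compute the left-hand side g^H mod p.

197

36^2 = 1296
36^4 ≡ 1296^2 = 1679616 ≡ 1084
36^8 ≡ 1084^2 = 1175056 ≡ 804
36^16 ≡ 804^2 = 646416 ≡ 1658
36^32 ≡ 1658^2 = 2748964 ≡ 638
36^64 ≡ 638^2 = 407044 ≡ 18
36^128 ≡ 18^2 = 324
36^256 ≡ 324^2 = 104976 ≡ 518
36^512 ≡ 518^2 = 268324 ≡ 1776
828 = 512 + 256 + 32 + 16 + 8 + 4, so 36^828 ≡ 1776·518·638·1658·804·1084 ≡ 197 (mod 1801)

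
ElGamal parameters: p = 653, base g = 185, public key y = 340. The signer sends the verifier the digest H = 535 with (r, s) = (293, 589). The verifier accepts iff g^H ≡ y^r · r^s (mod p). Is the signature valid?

Left side g^H mod p:
Squares mod 653: 185^1≡185, 185^2≡269, 185^4≡531, 185^8≡518, 185^16≡594, 185^32≡216, 185^64≡293, 185^128≡306, 185^256≡257, 185^512≡96
535 = 512 + 16 + 4 + 2 + 1, so 185^535 ≡ 96·594·531·269·185 ≡ 74 (mod 653)
Right side y^r · r^s mod p:
Squares mod 653: 340^1≡340, 340^2≡19, 340^4≡361, 340^8≡374, 340^16≡134, 340^32≡325, 340^64≡492, 340^128≡454, 340^256≡421
293 = 256 + 32 + 4 + 1, so 340^293 ≡ 421·325·361·340 ≡ 137 (mod 653)
Squares mod 653: 293^1≡293, 293^2≡306, 293^4≡257, 293^8≡96, 293^16≡74, 293^32≡252, 293^64≡163, 293^128≡449, 293^256≡477, 293^512≡285
589 = 512 + 64 + 8 + 4 + 1, so 293^589 ≡ 285·163·96·257·293 ≡ 134 (mod 653)
137·134 = 18358 ≡ 74 (mod 653)
74 ≡ 74 (mod 653), so the signature is genuine.

valid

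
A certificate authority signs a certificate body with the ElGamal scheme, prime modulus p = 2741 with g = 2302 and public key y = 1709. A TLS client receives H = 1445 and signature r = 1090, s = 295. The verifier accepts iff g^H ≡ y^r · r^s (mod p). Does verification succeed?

passes

Left side g^H mod p:
Squares mod 2741: 2302^1≡2302, 2302^2≡851, 2302^4≡577, 2302^8≡1268, 2302^16≡1598, 2302^32≡1733, 2302^64≡1894, 2302^128≡2008, 2302^256≡53, 2302^512≡68, 2302^1024≡1883
1445 = 1024 + 256 + 128 + 32 + 4 + 1, so 2302^1445 ≡ 1883·53·2008·1733·577·2302 ≡ 507 (mod 2741)
Right side y^r · r^s mod p:
Squares mod 2741: 1709^1≡1709, 1709^2≡1516, 1709^4≡1298, 1709^8≡1830, 1709^16≡2139, 1709^32≡592, 1709^64≡2357, 1709^128≡2183, 1709^256≡1631, 1709^512≡1391, 1709^1024≡2476
1090 = 1024 + 64 + 2, so 1709^1090 ≡ 2476·2357·1516 ≡ 1939 (mod 2741)
Squares mod 2741: 1090^1≡1090, 1090^2≡1247, 1090^4≡862, 1090^8≡233, 1090^16≡2210, 1090^32≡2379, 1090^64≡2217, 1090^128≡476, 1090^256≡1814
295 = 256 + 32 + 4 + 2 + 1, so 1090^295 ≡ 1814·2379·862·1247·1090 ≡ 160 (mod 2741)
1939·160 = 310240 ≡ 507 (mod 2741)
507 ≡ 507 (mod 2741), so the signature is genuine.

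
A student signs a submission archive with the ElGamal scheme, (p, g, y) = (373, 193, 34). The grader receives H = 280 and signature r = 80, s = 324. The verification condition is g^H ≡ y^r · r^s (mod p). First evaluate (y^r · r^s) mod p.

Squares mod 373: 34^1≡34, 34^2≡37, 34^4≡250, 34^8≡209, 34^16≡40, 34^32≡108, 34^64≡101
80 = 64 + 16, so 34^80 ≡ 101·40 ≡ 310 (mod 373)
Squares mod 373: 80^1≡80, 80^2≡59, 80^4≡124, 80^8≡83, 80^16≡175, 80^32≡39, 80^64≡29, 80^128≡95, 80^256≡73
324 = 256 + 64 + 4, so 80^324 ≡ 73·29·124 ≡ 289 (mod 373)
y^r · r^s ≡ 310·289 = 89590 ≡ 70 (mod 373)

70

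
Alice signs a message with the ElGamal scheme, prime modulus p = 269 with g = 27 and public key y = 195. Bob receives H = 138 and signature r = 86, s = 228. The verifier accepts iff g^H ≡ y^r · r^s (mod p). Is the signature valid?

invalid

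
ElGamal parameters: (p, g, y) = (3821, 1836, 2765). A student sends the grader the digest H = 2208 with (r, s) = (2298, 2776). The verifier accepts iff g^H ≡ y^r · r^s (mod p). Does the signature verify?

Left side g^H mod p:
1836^2 = 3370896 ≡ 774
1836^4 ≡ 774^2 = 599076 ≡ 3000
1836^8 ≡ 3000^2 = 9000000 ≡ 1545
1836^16 ≡ 1545^2 = 2387025 ≡ 2721
1836^32 ≡ 2721^2 = 7403841 ≡ 2564
1836^64 ≡ 2564^2 = 6574096 ≡ 1976
1836^128 ≡ 1976^2 = 3904576 ≡ 3335
1836^256 ≡ 3335^2 = 11122225 ≡ 3115
1836^512 ≡ 3115^2 = 9703225 ≡ 1706
1836^1024 ≡ 1706^2 = 2910436 ≡ 2655
1836^2048 ≡ 2655^2 = 7049025 ≡ 3101
2208 = 2048 + 128 + 32, so 1836^2208 ≡ 3101·3335·2564 ≡ 1154 (mod 3821)
Right side y^r · r^s mod p:
2765^2 = 7645225 ≡ 3225
2765^4 ≡ 3225^2 = 10400625 ≡ 3684
2765^8 ≡ 3684^2 = 13571856 ≡ 3485
2765^16 ≡ 3485^2 = 12145225 ≡ 2087
2765^32 ≡ 2087^2 = 4355569 ≡ 3450
2765^64 ≡ 3450^2 = 11902500 ≡ 85
2765^128 ≡ 85^2 = 7225 ≡ 3404
2765^256 ≡ 3404^2 = 11587216 ≡ 1944
2765^512 ≡ 1944^2 = 3779136 ≡ 167
2765^1024 ≡ 167^2 = 27889 ≡ 1142
2765^2048 ≡ 1142^2 = 1304164 ≡ 1203
2298 = 2048 + 128 + 64 + 32 + 16 + 8 + 2, so 2765^2298 ≡ 1203·3404·85·3450·2087·3485·3225 ≡ 1411 (mod 3821)
2298^2 = 5280804 ≡ 182
2298^4 ≡ 182^2 = 33124 ≡ 2556
2298^8 ≡ 2556^2 = 6533136 ≡ 3047
2298^16 ≡ 3047^2 = 9284209 ≡ 3000
2298^32 ≡ 3000^2 = 9000000 ≡ 1545
2298^64 ≡ 1545^2 = 2387025 ≡ 2721
2298^128 ≡ 2721^2 = 7403841 ≡ 2564
2298^256 ≡ 2564^2 = 6574096 ≡ 1976
2298^512 ≡ 1976^2 = 3904576 ≡ 3335
2298^1024 ≡ 3335^2 = 11122225 ≡ 3115
2298^2048 ≡ 3115^2 = 9703225 ≡ 1706
2776 = 2048 + 512 + 128 + 64 + 16 + 8, so 2298^2776 ≡ 1706·3335·2564·2721·3000·3047 ≡ 1956 (mod 3821)
1411·1956 = 2759916 ≡ 1154 (mod 3821)
1154 ≡ 1154 (mod 3821), so the signature is genuine.

verifies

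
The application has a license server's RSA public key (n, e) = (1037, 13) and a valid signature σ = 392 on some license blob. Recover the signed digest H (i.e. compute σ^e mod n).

783

σ^2 ≡ 392^2 = 153664 ≡ 188
σ^4 ≡ 188^2 = 35344 ≡ 86
σ^8 ≡ 86^2 = 7396 ≡ 137
13 = 8 + 4 + 1, so σ^13 ≡ 137·86·392 ≡ 783 (mod 1037)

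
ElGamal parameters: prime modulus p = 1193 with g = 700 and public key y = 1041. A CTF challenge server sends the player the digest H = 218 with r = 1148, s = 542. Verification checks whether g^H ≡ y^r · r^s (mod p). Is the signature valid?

valid

Left side g^H mod p:
700^2 = 490000 ≡ 870
700^4 ≡ 870^2 = 756900 ≡ 538
700^8 ≡ 538^2 = 289444 ≡ 738
700^16 ≡ 738^2 = 544644 ≡ 636
700^32 ≡ 636^2 = 404496 ≡ 69
700^64 ≡ 69^2 = 4761 ≡ 1182
700^128 ≡ 1182^2 = 1397124 ≡ 121
218 = 128 + 64 + 16 + 8 + 2, so 700^218 ≡ 121·1182·636·738·870 ≡ 443 (mod 1193)
Right side y^r · r^s mod p:
1041^2 = 1083681 ≡ 437
1041^4 ≡ 437^2 = 190969 ≡ 89
1041^8 ≡ 89^2 = 7921 ≡ 763
1041^16 ≡ 763^2 = 582169 ≡ 1178
1041^32 ≡ 1178^2 = 1387684 ≡ 225
1041^64 ≡ 225^2 = 50625 ≡ 519
1041^128 ≡ 519^2 = 269361 ≡ 936
1041^256 ≡ 936^2 = 876096 ≡ 434
1041^512 ≡ 434^2 = 188356 ≡ 1055
1041^1024 ≡ 1055^2 = 1113025 ≡ 1149
1148 = 1024 + 64 + 32 + 16 + 8 + 4, so 1041^1148 ≡ 1149·519·225·1178·763·89 ≡ 556 (mod 1193)
1148^2 = 1317904 ≡ 832
1148^4 ≡ 832^2 = 692224 ≡ 284
1148^8 ≡ 284^2 = 80656 ≡ 725
1148^16 ≡ 725^2 = 525625 ≡ 705
1148^32 ≡ 705^2 = 497025 ≡ 737
1148^64 ≡ 737^2 = 543169 ≡ 354
1148^128 ≡ 354^2 = 125316 ≡ 51
1148^256 ≡ 51^2 = 2601 ≡ 215
1148^512 ≡ 215^2 = 46225 ≡ 891
542 = 512 + 16 + 8 + 4 + 2, so 1148^542 ≡ 891·705·725·284·832 ≡ 372 (mod 1193)
556·372 = 206832 ≡ 443 (mod 1193)
443 ≡ 443 (mod 1193), so the signature is genuine.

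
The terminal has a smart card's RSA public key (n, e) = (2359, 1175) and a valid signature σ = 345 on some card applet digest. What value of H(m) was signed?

Squares mod 2359: σ^1≡345, σ^2≡1075, σ^4≡2074, σ^8≡1019, σ^16≡401, σ^32≡389, σ^64≡345, σ^128≡1075, σ^256≡2074, σ^512≡1019, σ^1024≡401
1175 = 1024 + 128 + 16 + 4 + 2 + 1, so σ^1175 ≡ 401·1075·401·2074·1075·345 ≡ 1306 (mod 2359)

1306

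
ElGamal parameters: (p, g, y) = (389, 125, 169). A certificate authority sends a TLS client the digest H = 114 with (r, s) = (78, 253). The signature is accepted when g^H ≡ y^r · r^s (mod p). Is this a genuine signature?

forged

Left side g^H mod p:
125^2 = 15625 ≡ 65
125^4 ≡ 65^2 = 4225 ≡ 335
125^8 ≡ 335^2 = 112225 ≡ 193
125^16 ≡ 193^2 = 37249 ≡ 294
125^32 ≡ 294^2 = 86436 ≡ 78
125^64 ≡ 78^2 = 6084 ≡ 249
114 = 64 + 32 + 16 + 2, so 125^114 ≡ 249·78·294·65 ≡ 184 (mod 389)
Right side y^r · r^s mod p:
169^2 = 28561 ≡ 164
169^4 ≡ 164^2 = 26896 ≡ 55
169^8 ≡ 55^2 = 3025 ≡ 302
169^16 ≡ 302^2 = 91204 ≡ 178
169^32 ≡ 178^2 = 31684 ≡ 175
169^64 ≡ 175^2 = 30625 ≡ 283
78 = 64 + 8 + 4 + 2, so 169^78 ≡ 283·302·55·164 ≡ 236 (mod 389)
78^2 = 6084 ≡ 249
78^4 ≡ 249^2 = 62001 ≡ 150
78^8 ≡ 150^2 = 22500 ≡ 327
78^16 ≡ 327^2 = 106929 ≡ 343
78^32 ≡ 343^2 = 117649 ≡ 171
78^64 ≡ 171^2 = 29241 ≡ 66
78^128 ≡ 66^2 = 4356 ≡ 77
253 = 128 + 64 + 32 + 16 + 8 + 4 + 1, so 78^253 ≡ 77·66·171·343·327·150·78 ≡ 80 (mod 389)
236·80 = 18880 ≡ 208 (mod 389)
184 ≠ 208, so verification fails.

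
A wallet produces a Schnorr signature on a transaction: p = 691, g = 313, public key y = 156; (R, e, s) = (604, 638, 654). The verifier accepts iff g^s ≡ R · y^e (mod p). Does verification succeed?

g^s mod p:
313^2 = 97969 ≡ 538
313^4 ≡ 538^2 = 289444 ≡ 606
313^8 ≡ 606^2 = 367236 ≡ 315
313^16 ≡ 315^2 = 99225 ≡ 412
313^32 ≡ 412^2 = 169744 ≡ 449
313^64 ≡ 449^2 = 201601 ≡ 520
313^128 ≡ 520^2 = 270400 ≡ 219
313^256 ≡ 219^2 = 47961 ≡ 282
313^512 ≡ 282^2 = 79524 ≡ 59
654 = 512 + 128 + 8 + 4 + 2, so 313^654 ≡ 59·219·315·606·538 ≡ 393 (mod 691)
R · y^e mod p:
156^2 = 24336 ≡ 151
156^4 ≡ 151^2 = 22801 ≡ 689
156^8 ≡ 689^2 = 474721 ≡ 4
156^16 ≡ 4^2 = 16
156^32 ≡ 16^2 = 256
156^64 ≡ 256^2 = 65536 ≡ 582
156^128 ≡ 582^2 = 338724 ≡ 134
156^256 ≡ 134^2 = 17956 ≡ 681
156^512 ≡ 681^2 = 463761 ≡ 100
638 = 512 + 64 + 32 + 16 + 8 + 4 + 2, so 156^638 ≡ 100·582·256·16·4·689·151 ≡ 615 (mod 691)
604·615 = 371460 ≡ 393 (mod 691)
393 ≡ 393 (mod 691); signature holds.

passes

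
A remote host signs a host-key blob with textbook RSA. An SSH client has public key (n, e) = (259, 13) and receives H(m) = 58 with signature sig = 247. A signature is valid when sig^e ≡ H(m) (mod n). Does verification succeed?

sig^13 mod 259 = 58
sig^13 mod 259 = 58 matches H(m).

passes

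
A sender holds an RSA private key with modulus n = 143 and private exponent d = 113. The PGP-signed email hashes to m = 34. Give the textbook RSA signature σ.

34

Squares mod 143: m^1≡34, m^2≡12, m^4≡1, m^8≡1, m^16≡1, m^32≡1, m^64≡1
113 = 64 + 32 + 16 + 1, so m^113 ≡ 1·1·1·34 ≡ 34 (mod 143)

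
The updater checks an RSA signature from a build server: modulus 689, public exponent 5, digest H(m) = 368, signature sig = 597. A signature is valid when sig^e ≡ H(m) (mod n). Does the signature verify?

does not verify

Squares mod 689: sig^1≡597, sig^2≡196, sig^4≡521
5 = 4 + 1, so sig^5 ≡ 521·597 ≡ 298 (mod 689)
298 ≠ 368, so verification fails.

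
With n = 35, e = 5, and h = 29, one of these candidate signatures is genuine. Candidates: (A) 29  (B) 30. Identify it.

Candidate A: Squares mod 35: 29^1≡29, 29^2≡1, 29^4≡1; 5 = 4 + 1, so 29^5 ≡ 1·29 ≡ 29 (mod 35)
  → matches h = 29
Candidate B: Squares mod 35: 30^1≡30, 30^2≡25, 30^4≡30; 5 = 4 + 1, so 30^5 ≡ 30·30 ≡ 25 (mod 35)

A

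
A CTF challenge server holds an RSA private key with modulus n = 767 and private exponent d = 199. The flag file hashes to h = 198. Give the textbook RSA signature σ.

302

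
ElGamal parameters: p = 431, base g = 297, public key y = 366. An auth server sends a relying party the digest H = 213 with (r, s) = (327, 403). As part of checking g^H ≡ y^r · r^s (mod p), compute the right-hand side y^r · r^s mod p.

369

Squares mod 431: 366^1≡366, 366^2≡346, 366^4≡329, 366^8≡60, 366^16≡152, 366^32≡261, 366^64≡23, 366^128≡98, 366^256≡122
327 = 256 + 64 + 4 + 2 + 1, so 366^327 ≡ 122·23·329·346·366 ≡ 29 (mod 431)
Squares mod 431: 327^1≡327, 327^2≡41, 327^4≡388, 327^8≡125, 327^16≡109, 327^32≡244, 327^64≡58, 327^128≡347, 327^256≡160
403 = 256 + 128 + 16 + 2 + 1, so 327^403 ≡ 160·347·109·41·327 ≡ 414 (mod 431)
y^r · r^s ≡ 29·414 = 12006 ≡ 369 (mod 431)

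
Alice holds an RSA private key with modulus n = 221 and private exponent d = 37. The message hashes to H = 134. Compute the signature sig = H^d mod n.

121

H^2 ≡ 134^2 = 17956 ≡ 55
H^4 ≡ 55^2 = 3025 ≡ 152
H^8 ≡ 152^2 = 23104 ≡ 120
H^16 ≡ 120^2 = 14400 ≡ 35
H^32 ≡ 35^2 = 1225 ≡ 120
37 = 32 + 4 + 1, so H^37 ≡ 120·152·134 ≡ 121 (mod 221)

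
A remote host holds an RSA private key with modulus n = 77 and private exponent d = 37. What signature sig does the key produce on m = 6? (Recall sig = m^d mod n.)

41

m^2 ≡ 6^2 = 36
m^4 ≡ 36^2 = 1296 ≡ 64
m^8 ≡ 64^2 = 4096 ≡ 15
m^16 ≡ 15^2 = 225 ≡ 71
m^32 ≡ 71^2 = 5041 ≡ 36
37 = 32 + 4 + 1, so m^37 ≡ 36·64·6 ≡ 41 (mod 77)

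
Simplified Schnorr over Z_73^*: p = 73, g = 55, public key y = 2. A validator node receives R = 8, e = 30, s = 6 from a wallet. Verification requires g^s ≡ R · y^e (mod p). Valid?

yes

g^s mod p:
55^2 = 3025 ≡ 32
55^4 ≡ 32^2 = 1024 ≡ 2
6 = 4 + 2, so 55^6 ≡ 2·32 ≡ 64 (mod 73)
R · y^e mod p:
2^2 = 4
2^4 ≡ 4^2 = 16
2^8 ≡ 16^2 = 256 ≡ 37
2^16 ≡ 37^2 = 1369 ≡ 55
30 = 16 + 8 + 4 + 2, so 2^30 ≡ 55·37·16·4 ≡ 8 (mod 73)
8·8 = 64 ≡ 64 (mod 73)
64 ≡ 64 (mod 73); signature holds.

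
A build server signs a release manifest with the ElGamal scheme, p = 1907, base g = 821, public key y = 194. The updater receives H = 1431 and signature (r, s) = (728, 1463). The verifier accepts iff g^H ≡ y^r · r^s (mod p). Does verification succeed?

passes

Left side g^H mod p:
Squares mod 1907: 821^1≡821, 821^2≡870, 821^4≡1728, 821^8≡1529, 821^16≡1766, 821^32≡811, 821^64≡1713, 821^128≡1403, 821^256≡385, 821^512≡1386, 821^1024≡647
1431 = 1024 + 256 + 128 + 16 + 4 + 2 + 1, so 821^1431 ≡ 647·385·1403·1766·1728·870·821 ≡ 260 (mod 1907)
Right side y^r · r^s mod p:
Squares mod 1907: 194^1≡194, 194^2≡1403, 194^4≡385, 194^8≡1386, 194^16≡647, 194^32≡976, 194^64≡983, 194^128≡1347, 194^256≡852, 194^512≡1244
728 = 512 + 128 + 64 + 16 + 8, so 194^728 ≡ 1244·1347·983·647·1386 ≡ 1147 (mod 1907)
Squares mod 1907: 728^1≡728, 728^2≡1745, 728^4≡1453, 728^8≡160, 728^16≡809, 728^32≡380, 728^64≡1375, 728^128≡788, 728^256≡1169, 728^512≡1149, 728^1024≡557
1463 = 1024 + 256 + 128 + 32 + 16 + 4 + 2 + 1, so 728^1463 ≡ 557·1169·788·380·809·1453·1745·728 ≡ 1455 (mod 1907)
1147·1455 = 1668885 ≡ 260 (mod 1907)
260 ≡ 260 (mod 1907), so the signature is genuine.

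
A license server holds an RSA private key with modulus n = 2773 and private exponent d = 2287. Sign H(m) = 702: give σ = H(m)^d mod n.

(H(m))^2 ≡ 702^2 = 492804 ≡ 1983
(H(m))^4 ≡ 1983^2 = 3932289 ≡ 175
(H(m))^8 ≡ 175^2 = 30625 ≡ 122
(H(m))^16 ≡ 122^2 = 14884 ≡ 1019
(H(m))^32 ≡ 1019^2 = 1038361 ≡ 1259
(H(m))^64 ≡ 1259^2 = 1585081 ≡ 1698
(H(m))^128 ≡ 1698^2 = 2883204 ≡ 2057
(H(m))^256 ≡ 2057^2 = 4231249 ≡ 2424
(H(m))^512 ≡ 2424^2 = 5875776 ≡ 2562
(H(m))^1024 ≡ 2562^2 = 6563844 ≡ 153
(H(m))^2048 ≡ 153^2 = 23409 ≡ 1225
2287 = 2048 + 128 + 64 + 32 + 8 + 4 + 2 + 1, so (H(m))^2287 ≡ 1225·2057·1698·1259·122·175·1983·702 ≡ 265 (mod 2773)

265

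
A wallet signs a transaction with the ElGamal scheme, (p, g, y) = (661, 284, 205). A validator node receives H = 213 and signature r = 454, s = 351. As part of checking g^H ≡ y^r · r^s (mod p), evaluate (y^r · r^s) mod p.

444

Squares mod 661: 205^1≡205, 205^2≡382, 205^4≡504, 205^8≡192, 205^16≡509, 205^32≡630, 205^64≡300, 205^128≡104, 205^256≡240
454 = 256 + 128 + 64 + 4 + 2, so 205^454 ≡ 240·104·300·504·382 ≡ 273 (mod 661)
Squares mod 661: 454^1≡454, 454^2≡545, 454^4≡236, 454^8≡172, 454^16≡500, 454^32≡142, 454^64≡334, 454^128≡508, 454^256≡274
351 = 256 + 64 + 16 + 8 + 4 + 2 + 1, so 454^351 ≡ 274·334·500·172·236·545·454 ≡ 67 (mod 661)
y^r · r^s ≡ 273·67 = 18291 ≡ 444 (mod 661)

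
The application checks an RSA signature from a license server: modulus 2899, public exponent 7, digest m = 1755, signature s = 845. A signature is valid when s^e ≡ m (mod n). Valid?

yes

Squares mod 2899: s^1≡845, s^2≡871, s^4≡2002
7 = 4 + 2 + 1, so s^7 ≡ 2002·871·845 ≡ 1755 (mod 2899)
1755 = m, so the signature checks out.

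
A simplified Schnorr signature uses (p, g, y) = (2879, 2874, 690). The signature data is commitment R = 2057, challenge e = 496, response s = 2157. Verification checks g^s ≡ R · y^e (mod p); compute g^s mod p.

Squares mod 2879: 2874^1≡2874, 2874^2≡25, 2874^4≡625, 2874^8≡1960, 2874^16≡1014, 2874^32≡393, 2874^64≡1862, 2874^128≡728, 2874^256≡248, 2874^512≡1045, 2874^1024≡884, 2874^2048≡1247
2157 = 2048 + 64 + 32 + 8 + 4 + 1, so 2874^2157 ≡ 1247·1862·393·1960·625·2874 ≡ 571 (mod 2879)

571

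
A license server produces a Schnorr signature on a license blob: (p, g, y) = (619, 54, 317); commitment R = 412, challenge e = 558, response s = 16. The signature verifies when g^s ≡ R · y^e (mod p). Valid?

no

g^s mod p:
Squares mod 619: 54^1≡54, 54^2≡440, 54^4≡472, 54^8≡563, 54^16≡41
54^16 ≡ 41 (mod 619)
R · y^e mod p:
Squares mod 619: 317^1≡317, 317^2≡211, 317^4≡572, 317^8≡352, 317^16≡104, 317^32≡293, 317^64≡427, 317^128≡343, 317^256≡39, 317^512≡283
558 = 512 + 32 + 8 + 4 + 2, so 317^558 ≡ 283·293·352·572·211 ≡ 371 (mod 619)
412·371 = 152852 ≡ 578 (mod 619)
41 ≠ 578; the check fails.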